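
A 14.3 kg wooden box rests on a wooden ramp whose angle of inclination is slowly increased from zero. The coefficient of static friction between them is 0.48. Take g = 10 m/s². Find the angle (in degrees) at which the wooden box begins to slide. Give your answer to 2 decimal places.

At the threshold of sliding, static friction is at its maximum μ_s N and exactly balances the weight component along the incline: mg sin θ = μ_s mg cos θ.
Hence tan θ = μ_s = 0.48, so θ = arctan(0.48) = 25.6410°.

25.64°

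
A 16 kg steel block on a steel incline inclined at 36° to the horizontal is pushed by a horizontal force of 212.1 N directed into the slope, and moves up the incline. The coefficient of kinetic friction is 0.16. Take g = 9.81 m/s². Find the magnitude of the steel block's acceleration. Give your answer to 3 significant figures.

2.44 m/s²

The horizontal push has components F cos 36° = 212.1 × 0.8090 = 171.589 N up the incline and F sin 36° = 212.1 × 0.5878 = 124.672 N pressing into the surface.
The normal force is therefore N = mg cos 36° + F sin 36° = 126.981 + 124.672 = 251.653 N, and kinetic friction down the slope is μN = 0.16 × 251.653 = 40.264 N.
Along the incline: F cos 36° − mg sin 36° − μN = ma, so 171.589 − 92.261 − 40.264 = 16 a, giving a = 2.4415 m/s².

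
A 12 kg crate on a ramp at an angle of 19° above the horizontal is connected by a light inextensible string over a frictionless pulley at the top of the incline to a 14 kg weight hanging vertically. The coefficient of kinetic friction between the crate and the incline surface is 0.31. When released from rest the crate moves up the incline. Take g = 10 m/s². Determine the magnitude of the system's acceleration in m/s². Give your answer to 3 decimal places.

For the crate on the incline: the weight component along the slope is m₁g sin 19° = 12 × 10 × 0.3256 = 39.072 N and the normal force is N = m₁g cos 19° = 113.462 N.
Kinetic friction opposes the crate's motion up the incline: f = μN = 0.31 × 113.462 = 35.173 N acting down the slope.
Newton's second law for the crate (up-slope positive): T − 39.072 − 35.173 = 12 a. For the hanging weight (downward positive): 14 × 10 − T = 14 a.
Adding the two equations eliminates T: 65.755 = 26 a, so a = 2.5290 m/s².

2.529 m/s²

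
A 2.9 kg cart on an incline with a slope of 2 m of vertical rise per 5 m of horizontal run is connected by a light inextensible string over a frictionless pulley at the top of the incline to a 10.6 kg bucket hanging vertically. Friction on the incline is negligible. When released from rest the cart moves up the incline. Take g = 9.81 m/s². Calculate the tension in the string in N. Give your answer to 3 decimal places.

30.634 N

For the cart on the incline: the weight component along the slope is m₁g sin 21.80° = 2.9 × 9.81 × 0.3714 = 10.566 N and the normal force is N = m₁g cos 21.80° = 26.414 N.
Newton's second law for the cart (up-slope positive): T − 10.566 = 2.9 a. For the hanging bucket (downward positive): 10.6 × 9.81 − T = 10.6 a.
Adding the two equations eliminates T: 93.420 = 13.5 a, so a = 6.9200 m/s².
Then from the hanging bucket's equation, T = 10.6 × (9.81 − 6.9200) = 30.634 N.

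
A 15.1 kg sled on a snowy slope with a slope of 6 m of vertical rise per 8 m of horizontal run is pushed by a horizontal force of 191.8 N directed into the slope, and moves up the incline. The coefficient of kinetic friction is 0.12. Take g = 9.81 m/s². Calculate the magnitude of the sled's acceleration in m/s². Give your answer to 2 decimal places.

2.42 m/s²

The horizontal push has components F cos 36.87° = 191.8 × 0.8000 = 153.440 N up the incline and F sin 36.87° = 191.8 × 0.6000 = 115.080 N pressing into the surface.
The normal force is therefore N = mg cos 36.87° + F sin 36.87° = 118.505 + 115.080 = 233.585 N, and kinetic friction down the slope is μN = 0.12 × 233.585 = 28.030 N.
Along the incline: F cos 36.87° − mg sin 36.87° − μN = ma, so 153.440 − 88.879 − 28.030 = 15.1 a, giving a = 2.4193 m/s².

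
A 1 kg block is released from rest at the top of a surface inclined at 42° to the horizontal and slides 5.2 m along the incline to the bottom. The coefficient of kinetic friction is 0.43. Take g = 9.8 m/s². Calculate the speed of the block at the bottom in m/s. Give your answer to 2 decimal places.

The weight component along the incline is mg sin 42° = 6.557 N and the normal force is N = mg cos 42° = 7.283 N.
Friction up the slope is f = μN = 0.43 × 7.283 = 3.132 N, so the net downslope force is 6.557 − 3.132 = 3.425 N and a = 3.425 / 1 = 3.4250 m/s².
Starting from rest over a distance of 5.2 m, v² = 2aL = 2 × 3.4250 × 5.2 = 35.6200, so v = 5.9682 m/s.

5.97 m/s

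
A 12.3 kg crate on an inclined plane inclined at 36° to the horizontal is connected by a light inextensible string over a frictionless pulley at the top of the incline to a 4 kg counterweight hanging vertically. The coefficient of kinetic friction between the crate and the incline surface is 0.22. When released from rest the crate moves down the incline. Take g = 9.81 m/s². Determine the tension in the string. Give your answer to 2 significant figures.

For the crate on the incline: the weight component along the slope is m₁g sin 36° = 12.3 × 9.81 × 0.5878 = 70.926 N and the normal force is N = m₁g cos 36° = 97.618 N.
Kinetic friction opposes the crate's motion down the incline: f = μN = 0.22 × 97.618 = 21.476 N acting up the slope.
Newton's second law for the crate (down-slope positive): 70.926 − 21.476 − T = 12.3 a. For the hanging counterweight (upward positive): T − 4 × 9.81 = 4 a.
Adding the two equations eliminates T: 10.210 = 16.3 a, so a = 0.6264 m/s².
Then from the hanging counterweight's equation, T = 4 × (9.81 + 0.6264) = 41.746 N.

42 N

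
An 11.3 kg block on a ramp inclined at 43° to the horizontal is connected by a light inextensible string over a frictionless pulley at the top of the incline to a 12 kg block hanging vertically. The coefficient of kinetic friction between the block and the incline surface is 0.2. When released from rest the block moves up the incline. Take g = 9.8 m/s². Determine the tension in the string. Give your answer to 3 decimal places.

For the block on the incline: the weight component along the slope is m₁g sin 43° = 11.3 × 9.8 × 0.6820 = 75.525 N and the normal force is N = m₁g cos 43° = 80.990 N.
Kinetic friction opposes the block's motion up the incline: f = μN = 0.2 × 80.990 = 16.198 N acting down the slope.
Newton's second law for the block (up-slope positive): T − 75.525 − 16.198 = 11.3 a. For the hanging block (downward positive): 12 × 9.8 − T = 12 a.
Adding the two equations eliminates T: 25.877 = 23.3 a, so a = 1.1106 m/s².
Then from the hanging block's equation, T = 12 × (9.8 − 1.1106) = 104.273 N.

104.273 N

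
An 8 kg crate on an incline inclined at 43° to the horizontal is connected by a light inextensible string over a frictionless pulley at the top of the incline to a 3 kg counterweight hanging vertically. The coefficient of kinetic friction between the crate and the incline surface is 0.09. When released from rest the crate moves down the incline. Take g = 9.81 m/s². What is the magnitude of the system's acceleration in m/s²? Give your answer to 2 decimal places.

For the crate on the incline: the weight component along the slope is m₁g sin 43° = 8 × 9.81 × 0.6820 = 53.523 N and the normal force is N = m₁g cos 43° = 57.397 N.
Kinetic friction opposes the crate's motion down the incline: f = μN = 0.09 × 57.397 = 5.166 N acting up the slope.
Newton's second law for the crate (down-slope positive): 53.523 − 5.166 − T = 8 a. For the hanging counterweight (upward positive): T − 3 × 9.81 = 3 a.
Adding the two equations eliminates T: 18.927 = 11 a, so a = 1.7206 m/s².

1.72 m/s²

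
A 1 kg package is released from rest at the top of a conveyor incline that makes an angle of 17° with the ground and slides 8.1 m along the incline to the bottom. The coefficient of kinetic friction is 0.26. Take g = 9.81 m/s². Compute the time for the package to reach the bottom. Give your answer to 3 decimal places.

6.145 s

The weight component along the incline is mg sin 17° = 2.868 N and the normal force is N = mg cos 17° = 9.381 N.
Friction up the slope is f = μN = 0.26 × 9.381 = 2.439 N, so the net downslope force is 2.868 − 2.439 = 0.429 N and a = 0.429 / 1 = 0.4290 m/s².
Starting from rest, L = ½at², so t = √(2L/a) = √(2 × 8.1 / 0.4290) = 6.1451 s.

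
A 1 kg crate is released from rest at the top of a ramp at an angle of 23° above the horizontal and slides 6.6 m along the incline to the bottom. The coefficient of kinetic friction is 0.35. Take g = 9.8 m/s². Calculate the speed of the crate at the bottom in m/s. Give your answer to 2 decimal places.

2.98 m/s

The weight component along the incline is mg sin 23° = 3.829 N and the normal force is N = mg cos 23° = 9.021 N.
Friction up the slope is f = μN = 0.35 × 9.021 = 3.157 N, so the net downslope force is 3.829 − 3.157 = 0.672 N and a = 0.672 / 1 = 0.6720 m/s².
Starting from rest over a distance of 6.6 m, v² = 2aL = 2 × 0.6720 × 6.6 = 8.8704, so v = 2.9783 m/s.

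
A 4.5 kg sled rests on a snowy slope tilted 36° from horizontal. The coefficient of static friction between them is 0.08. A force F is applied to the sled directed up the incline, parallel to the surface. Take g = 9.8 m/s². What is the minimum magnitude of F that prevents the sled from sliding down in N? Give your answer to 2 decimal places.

The normal force is N = mg cos 36° = 35.678 N. With F at its minimum the sled is on the verge of sliding down, so static friction is at its maximum μ_s N = 0.08 × 35.678 = 2.854 N and acts up the slope.
Equilibrium along the incline: F + μ_s N = mg sin 36°, so F = 25.921 − 2.854 = 23.067 N.

23.07 N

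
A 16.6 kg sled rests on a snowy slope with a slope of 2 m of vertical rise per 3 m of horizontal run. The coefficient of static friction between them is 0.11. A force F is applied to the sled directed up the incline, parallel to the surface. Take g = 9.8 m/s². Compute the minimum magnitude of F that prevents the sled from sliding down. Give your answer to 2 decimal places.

The normal force is N = mg cos 33.69° = 135.358 N. With F at its minimum the sled is on the verge of sliding down, so static friction is at its maximum μ_s N = 0.11 × 135.358 = 14.889 N and acts up the slope.
Equilibrium along the incline: F + μ_s N = mg sin 33.69°, so F = 90.239 − 14.889 = 75.350 N.

75.35 N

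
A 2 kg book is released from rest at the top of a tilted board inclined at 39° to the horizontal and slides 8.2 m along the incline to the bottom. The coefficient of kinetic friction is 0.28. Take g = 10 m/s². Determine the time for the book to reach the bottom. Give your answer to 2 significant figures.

The weight component along the incline is mg sin 39° = 12.586 N and the normal force is N = mg cos 39° = 15.543 N.
Friction up the slope is f = μN = 0.28 × 15.543 = 4.352 N, so the net downslope force is 12.586 − 4.352 = 8.234 N and a = 8.234 / 2 = 4.1170 m/s².
Starting from rest, L = ½at², so t = √(2L/a) = √(2 × 8.2 / 4.1170) = 1.9959 s.

2.0 s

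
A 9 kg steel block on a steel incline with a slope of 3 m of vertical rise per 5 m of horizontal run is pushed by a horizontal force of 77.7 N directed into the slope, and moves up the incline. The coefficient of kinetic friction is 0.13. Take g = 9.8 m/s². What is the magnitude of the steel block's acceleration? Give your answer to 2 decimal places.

0.69 m/s²

The horizontal push has components F cos 30.96° = 77.7 × 0.8575 = 66.628 N up the incline and F sin 30.96° = 77.7 × 0.5145 = 39.977 N pressing into the surface.
The normal force is therefore N = mg cos 30.96° + F sin 30.96° = 75.632 + 39.977 = 115.609 N, and kinetic friction down the slope is μN = 0.13 × 115.609 = 15.029 N.
Along the incline: F cos 30.96° − mg sin 30.96° − μN = ma, so 66.628 − 45.379 − 15.029 = 9 a, giving a = 0.6911 m/s².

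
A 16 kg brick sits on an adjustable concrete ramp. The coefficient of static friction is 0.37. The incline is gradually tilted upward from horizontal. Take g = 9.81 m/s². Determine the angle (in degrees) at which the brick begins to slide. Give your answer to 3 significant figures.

At the threshold of sliding, static friction is at its maximum μ_s N and exactly balances the weight component along the incline: mg sin θ = μ_s mg cos θ.
Hence tan θ = μ_s = 0.37, so θ = arctan(0.37) = 20.3045°.

20.3°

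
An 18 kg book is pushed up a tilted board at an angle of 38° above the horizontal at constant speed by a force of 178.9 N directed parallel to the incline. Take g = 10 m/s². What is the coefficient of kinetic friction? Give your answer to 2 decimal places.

0.48

At constant speed ΣF = 0 along the incline. The applied 178.9 N acts up the slope; the weight component mg sin 38° = 110.819 N and kinetic friction μN both act down the slope.
So 178.9 = 110.819 + μ × 141.842, giving μ = (178.9 − 110.819) / 141.842 = 0.4800.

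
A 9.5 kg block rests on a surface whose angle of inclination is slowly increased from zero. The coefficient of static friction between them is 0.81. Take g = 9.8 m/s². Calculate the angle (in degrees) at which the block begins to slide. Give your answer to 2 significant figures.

39°

At the threshold of sliding, static friction is at its maximum μ_s N and exactly balances the weight component along the incline: mg sin θ = μ_s mg cos θ.
Hence tan θ = μ_s = 0.81, so θ = arctan(0.81) = 39.0075°.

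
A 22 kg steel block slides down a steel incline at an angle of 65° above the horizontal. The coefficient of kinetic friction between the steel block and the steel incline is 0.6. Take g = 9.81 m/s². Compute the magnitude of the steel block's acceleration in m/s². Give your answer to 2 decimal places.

6.40 m/s²

Resolving the weight along the incline: the component pulling the steel block down the slope is mg sin 65° = 22 × 9.81 × 0.9063 = 195.598 N, and the normal force is N = mg cos 65° = 22 × 9.81 × 0.4226 = 91.206 N.
Kinetic friction acts up the slope with magnitude f = μN = 0.6 × 91.206 = 54.724 N.
Net force along the incline is 195.598 − 54.724 = 140.874 N, so a = 140.874 / 22 = 6.4034 m/s².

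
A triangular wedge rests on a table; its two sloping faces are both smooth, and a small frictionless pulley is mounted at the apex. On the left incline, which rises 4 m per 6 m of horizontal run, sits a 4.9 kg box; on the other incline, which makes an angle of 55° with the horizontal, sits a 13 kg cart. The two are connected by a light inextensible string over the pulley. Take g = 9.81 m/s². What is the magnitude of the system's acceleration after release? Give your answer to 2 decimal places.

4.35 m/s²

Resolve each weight along its own incline: the 4.9 kg mass has component 4.9 × 9.81 × sin 33.69° = 26.664 N down its slope, and the 13 kg mass has 13 × 9.81 × sin 55° = 104.466 N down its slope.
The 13 kg side's 104.466 N exceeds the other side's 26.664 N, so that mass slides down and the 4.9 kg mass slides up. Taking that direction as positive, Newton's second law for the whole system gives 104.466 − 26.664 = (4.9 + 13) a, so a = 77.802 / 17.9 = 4.3465 m/s².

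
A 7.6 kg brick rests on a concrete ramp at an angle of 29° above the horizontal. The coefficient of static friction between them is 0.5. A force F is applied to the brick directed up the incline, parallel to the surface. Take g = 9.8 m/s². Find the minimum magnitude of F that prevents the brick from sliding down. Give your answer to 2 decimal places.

The normal force is N = mg cos 29° = 65.142 N. With F at its minimum the brick is on the verge of sliding down, so static friction is at its maximum μ_s N = 0.5 × 65.142 = 32.571 N and acts up the slope.
Equilibrium along the incline: F + μ_s N = mg sin 29°, so F = 36.109 − 32.571 = 3.538 N.

3.54 N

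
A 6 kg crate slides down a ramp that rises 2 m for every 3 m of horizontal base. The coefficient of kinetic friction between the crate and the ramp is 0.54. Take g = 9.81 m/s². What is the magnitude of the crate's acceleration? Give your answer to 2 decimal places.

1.03 m/s²

Resolving the weight along the incline: the component pulling the crate down the slope is mg sin 33.69° = 6 × 9.81 × 0.5547 = 32.650 N, and the normal force is N = mg cos 33.69° = 6 × 9.81 × 0.8321 = 48.977 N.
Kinetic friction acts up the slope with magnitude f = μN = 0.54 × 48.977 = 26.448 N.
Net force along the incline is 32.650 − 26.448 = 6.202 N, so a = 6.202 / 6 = 1.0337 m/s².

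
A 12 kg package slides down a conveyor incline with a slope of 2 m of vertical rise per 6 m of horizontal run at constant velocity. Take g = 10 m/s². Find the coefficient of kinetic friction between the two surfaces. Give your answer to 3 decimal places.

0.333

At constant velocity the net force along the incline is zero: mg sin 18.43° = μ mg cos 18.43°.
So μ = tan 18.43° = 0.3162 / 0.9487 = 0.3333.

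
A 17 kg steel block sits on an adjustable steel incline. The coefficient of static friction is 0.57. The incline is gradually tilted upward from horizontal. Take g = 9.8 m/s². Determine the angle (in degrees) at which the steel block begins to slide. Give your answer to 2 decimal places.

At the threshold of sliding, static friction is at its maximum μ_s N and exactly balances the weight component along the incline: mg sin θ = μ_s mg cos θ.
Hence tan θ = μ_s = 0.57, so θ = arctan(0.57) = 29.6831°.

29.68°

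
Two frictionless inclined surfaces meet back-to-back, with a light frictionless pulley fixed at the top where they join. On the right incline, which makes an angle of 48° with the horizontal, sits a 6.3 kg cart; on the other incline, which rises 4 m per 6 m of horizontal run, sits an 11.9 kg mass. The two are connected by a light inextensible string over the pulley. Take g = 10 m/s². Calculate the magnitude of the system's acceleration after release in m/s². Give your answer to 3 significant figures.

Resolve each weight along its own incline: the 6.3 kg mass has component 6.3 × 10 × sin 48° = 46.818 N down its slope, and the 11.9 kg mass has 11.9 × 10 × sin 33.69° = 66.009 N down its slope.
The 11.9 kg side's 66.009 N exceeds the other side's 46.818 N, so that mass slides down and the 6.3 kg mass slides up. Taking that direction as positive, Newton's second law for the whole system gives 66.009 − 46.818 = (6.3 + 11.9) a, so a = 19.191 / 18.2 = 1.0545 m/s².

1.05 m/s²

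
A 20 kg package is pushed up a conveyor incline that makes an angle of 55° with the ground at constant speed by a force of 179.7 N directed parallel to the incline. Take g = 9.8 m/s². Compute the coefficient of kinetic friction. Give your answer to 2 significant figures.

At constant speed ΣF = 0 along the incline. The applied 179.7 N acts up the slope; the weight component mg sin 55° = 160.554 N and kinetic friction μN both act down the slope.
So 179.7 = 160.554 + μ × 112.421, giving μ = (179.7 − 160.554) / 112.421 = 0.1703.

0.17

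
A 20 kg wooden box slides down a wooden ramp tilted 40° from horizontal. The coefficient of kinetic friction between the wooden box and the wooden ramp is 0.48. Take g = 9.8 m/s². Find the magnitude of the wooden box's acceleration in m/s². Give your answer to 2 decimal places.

Resolving the weight along the incline: the component pulling the wooden box down the slope is mg sin 40° = 20 × 9.8 × 0.6428 = 125.989 N, and the normal force is N = mg cos 40° = 20 × 9.8 × 0.7660 = 150.136 N.
Kinetic friction acts up the slope with magnitude f = μN = 0.48 × 150.136 = 72.065 N.
Net force along the incline is 125.989 − 72.065 = 53.924 N, so a = 53.924 / 20 = 2.6962 m/s².

2.70 m/s²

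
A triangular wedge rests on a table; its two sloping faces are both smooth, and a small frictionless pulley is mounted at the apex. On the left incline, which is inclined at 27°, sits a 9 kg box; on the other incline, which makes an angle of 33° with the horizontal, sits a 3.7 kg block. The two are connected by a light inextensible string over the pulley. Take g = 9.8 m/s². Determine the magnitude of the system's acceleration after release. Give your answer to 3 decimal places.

1.598 m/s²

Resolve each weight along its own incline: the 9 kg mass has component 9 × 9.8 × sin 27° = 40.042 N down its slope, and the 3.7 kg mass has 3.7 × 9.8 × sin 33° = 19.749 N down its slope.
The 9 kg side's 40.042 N exceeds the other side's 19.749 N, so that mass slides down and the 3.7 kg mass slides up. Taking that direction as positive, Newton's second law for the whole system gives 40.042 − 19.749 = (9 + 3.7) a, so a = 20.293 / 12.7 = 1.5979 m/s².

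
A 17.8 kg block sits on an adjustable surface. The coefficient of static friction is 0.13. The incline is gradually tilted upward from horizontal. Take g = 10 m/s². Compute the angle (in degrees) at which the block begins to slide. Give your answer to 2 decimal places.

At the threshold of sliding, static friction is at its maximum μ_s N and exactly balances the weight component along the incline: mg sin θ = μ_s mg cos θ.
Hence tan θ = μ_s = 0.13, so θ = arctan(0.13) = 7.4069°.

7.41°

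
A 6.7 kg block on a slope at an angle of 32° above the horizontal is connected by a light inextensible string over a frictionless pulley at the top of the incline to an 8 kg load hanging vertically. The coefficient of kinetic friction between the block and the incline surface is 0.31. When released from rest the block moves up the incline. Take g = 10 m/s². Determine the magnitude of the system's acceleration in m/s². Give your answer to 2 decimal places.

1.83 m/s²

For the block on the incline: the weight component along the slope is m₁g sin 32° = 6.7 × 10 × 0.5299 = 35.503 N and the normal force is N = m₁g cos 32° = 56.819 N.
Kinetic friction opposes the block's motion up the incline: f = μN = 0.31 × 56.819 = 17.614 N acting down the slope.
Newton's second law for the block (up-slope positive): T − 35.503 − 17.614 = 6.7 a. For the hanging load (downward positive): 8 × 10 − T = 8 a.
Adding the two equations eliminates T: 26.883 = 14.7 a, so a = 1.8288 m/s².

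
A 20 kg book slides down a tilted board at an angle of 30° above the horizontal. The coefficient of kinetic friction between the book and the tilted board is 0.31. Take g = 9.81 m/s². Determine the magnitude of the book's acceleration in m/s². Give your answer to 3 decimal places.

Resolving the weight along the incline: the component pulling the book down the slope is mg sin 30° = 20 × 9.81 × 0.5000 = 98.100 N, and the normal force is N = mg cos 30° = 20 × 9.81 × 0.8660 = 169.909 N.
Kinetic friction acts up the slope with magnitude f = μN = 0.31 × 169.909 = 52.672 N.
Net force along the incline is 98.100 − 52.672 = 45.428 N, so a = 45.428 / 20 = 2.2714 m/s².

2.271 m/s²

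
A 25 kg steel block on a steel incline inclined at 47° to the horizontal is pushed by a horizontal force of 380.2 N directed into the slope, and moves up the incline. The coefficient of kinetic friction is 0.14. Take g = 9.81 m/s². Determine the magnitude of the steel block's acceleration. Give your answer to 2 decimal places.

The horizontal push has components F cos 47° = 380.2 × 0.6820 = 259.296 N up the incline and F sin 47° = 380.2 × 0.7314 = 278.078 N pressing into the surface.
The normal force is therefore N = mg cos 47° + F sin 47° = 167.261 + 278.078 = 445.339 N, and kinetic friction down the slope is μN = 0.14 × 445.339 = 62.347 N.
Along the incline: F cos 47° − mg sin 47° − μN = ma, so 259.296 − 179.376 − 62.347 = 25 a, giving a = 0.7029 m/s².

0.70 m/s²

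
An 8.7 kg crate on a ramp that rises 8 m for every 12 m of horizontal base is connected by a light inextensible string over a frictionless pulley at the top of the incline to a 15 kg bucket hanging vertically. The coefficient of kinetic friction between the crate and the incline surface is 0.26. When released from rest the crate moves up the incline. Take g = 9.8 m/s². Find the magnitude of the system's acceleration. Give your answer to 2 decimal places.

For the crate on the incline: the weight component along the slope is m₁g sin 33.69° = 8.7 × 9.8 × 0.5547 = 47.294 N and the normal force is N = m₁g cos 33.69° = 70.941 N.
Kinetic friction opposes the crate's motion up the incline: f = μN = 0.26 × 70.941 = 18.445 N acting down the slope.
Newton's second law for the crate (up-slope positive): T − 47.294 − 18.445 = 8.7 a. For the hanging bucket (downward positive): 15 × 9.8 − T = 15 a.
Adding the two equations eliminates T: 81.261 = 23.7 a, so a = 3.4287 m/s².

3.43 m/s²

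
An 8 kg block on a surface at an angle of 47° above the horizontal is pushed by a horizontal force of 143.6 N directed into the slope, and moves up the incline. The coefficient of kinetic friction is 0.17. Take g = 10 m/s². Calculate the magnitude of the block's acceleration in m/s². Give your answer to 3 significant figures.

The horizontal push has components F cos 47° = 143.6 × 0.6820 = 97.935 N up the incline and F sin 47° = 143.6 × 0.7314 = 105.029 N pressing into the surface.
The normal force is therefore N = mg cos 47° + F sin 47° = 54.560 + 105.029 = 159.589 N, and kinetic friction down the slope is μN = 0.17 × 159.589 = 27.130 N.
Along the incline: F cos 47° − mg sin 47° − μN = ma, so 97.935 − 58.512 − 27.130 = 8 a, giving a = 1.5366 m/s².

1.54 m/s²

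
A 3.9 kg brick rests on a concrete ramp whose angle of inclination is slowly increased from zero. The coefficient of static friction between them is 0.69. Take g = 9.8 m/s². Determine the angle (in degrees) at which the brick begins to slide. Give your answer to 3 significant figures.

34.6°

At the threshold of sliding, static friction is at its maximum μ_s N and exactly balances the weight component along the incline: mg sin θ = μ_s mg cos θ.
Hence tan θ = μ_s = 0.69, so θ = arctan(0.69) = 34.6057°.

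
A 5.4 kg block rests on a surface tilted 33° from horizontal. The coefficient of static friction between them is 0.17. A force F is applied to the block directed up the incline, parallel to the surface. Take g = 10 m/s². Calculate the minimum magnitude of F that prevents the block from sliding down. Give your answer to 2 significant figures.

22 N

The normal force is N = mg cos 33° = 45.288 N. With F at its minimum the block is on the verge of sliding down, so static friction is at its maximum μ_s N = 0.17 × 45.288 = 7.699 N and acts up the slope.
Equilibrium along the incline: F + μ_s N = mg sin 33°, so F = 29.411 − 7.699 = 21.712 N.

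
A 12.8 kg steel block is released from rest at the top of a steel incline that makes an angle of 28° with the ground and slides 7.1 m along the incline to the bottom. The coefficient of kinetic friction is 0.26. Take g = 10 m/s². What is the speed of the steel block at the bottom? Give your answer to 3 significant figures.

The weight component along the incline is mg sin 28° = 60.092 N and the normal force is N = mg cos 28° = 113.017 N.
Friction up the slope is f = μN = 0.26 × 113.017 = 29.384 N, so the net downslope force is 60.092 − 29.384 = 30.708 N and a = 30.708 / 12.8 = 2.3991 m/s².
Starting from rest over a distance of 7.1 m, v² = 2aL = 2 × 2.3991 × 7.1 = 34.0672, so v = 5.8367 m/s.

5.84 m/s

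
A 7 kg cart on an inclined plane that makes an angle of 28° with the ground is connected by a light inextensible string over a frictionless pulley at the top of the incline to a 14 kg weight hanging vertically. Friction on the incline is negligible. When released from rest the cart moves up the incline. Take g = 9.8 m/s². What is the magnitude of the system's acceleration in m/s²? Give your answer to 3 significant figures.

For the cart on the incline: the weight component along the slope is m₁g sin 28° = 7 × 9.8 × 0.4695 = 32.208 N and the normal force is N = m₁g cos 28° = 60.570 N.
Newton's second law for the cart (up-slope positive): T − 32.208 = 7 a. For the hanging weight (downward positive): 14 × 9.8 − T = 14 a.
Adding the two equations eliminates T: 104.992 = 21 a, so a = 4.9996 m/s².

5.00 m/s²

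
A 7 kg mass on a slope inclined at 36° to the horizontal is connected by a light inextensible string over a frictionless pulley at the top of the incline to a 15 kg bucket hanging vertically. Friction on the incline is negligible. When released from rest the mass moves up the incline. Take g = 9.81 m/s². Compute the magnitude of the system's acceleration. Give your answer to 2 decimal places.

For the mass on the incline: the weight component along the slope is m₁g sin 36° = 7 × 9.81 × 0.5878 = 40.364 N and the normal force is N = m₁g cos 36° = 55.555 N.
Newton's second law for the mass (up-slope positive): T − 40.364 = 7 a. For the hanging bucket (downward positive): 15 × 9.81 − T = 15 a.
Adding the two equations eliminates T: 106.786 = 22 a, so a = 4.8539 m/s².

4.85 m/s²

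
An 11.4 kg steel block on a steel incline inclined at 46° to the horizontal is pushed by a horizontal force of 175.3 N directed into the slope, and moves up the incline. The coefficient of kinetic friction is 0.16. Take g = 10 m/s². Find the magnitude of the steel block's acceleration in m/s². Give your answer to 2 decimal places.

0.61 m/s²

The horizontal push has components F cos 46° = 175.3 × 0.6947 = 121.781 N up the incline and F sin 46° = 175.3 × 0.7193 = 126.093 N pressing into the surface.
The normal force is therefore N = mg cos 46° + F sin 46° = 79.196 + 126.093 = 205.289 N, and kinetic friction down the slope is μN = 0.16 × 205.289 = 32.846 N.
Along the incline: F cos 46° − mg sin 46° − μN = ma, so 121.781 − 82.000 − 32.846 = 11.4 a, giving a = 0.6083 m/s².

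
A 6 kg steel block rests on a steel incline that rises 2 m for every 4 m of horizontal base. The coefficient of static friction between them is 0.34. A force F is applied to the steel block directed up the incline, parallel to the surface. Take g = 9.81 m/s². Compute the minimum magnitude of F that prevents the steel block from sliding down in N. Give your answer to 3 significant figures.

8.42 N

The normal force is N = mg cos 26.57° = 52.646 N. With F at its minimum the steel block is on the verge of sliding down, so static friction is at its maximum μ_s N = 0.34 × 52.646 = 17.900 N and acts up the slope.
Equilibrium along the incline: F + μ_s N = mg sin 26.57°, so F = 26.323 − 17.900 = 8.423 N.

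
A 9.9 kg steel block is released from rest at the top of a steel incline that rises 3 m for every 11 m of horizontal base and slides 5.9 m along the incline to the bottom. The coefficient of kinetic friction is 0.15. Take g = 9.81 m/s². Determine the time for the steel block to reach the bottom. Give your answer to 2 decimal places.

The weight component along the incline is mg sin 15.26° = 25.554 N and the normal force is N = mg cos 15.26° = 93.697 N.
Friction up the slope is f = μN = 0.15 × 93.697 = 14.055 N, so the net downslope force is 25.554 − 14.055 = 11.499 N and a = 11.499 / 9.9 = 1.1615 m/s².
Starting from rest, L = ½at², so t = √(2L/a) = √(2 × 5.9 / 1.1615) = 3.1874 s.

3.19 s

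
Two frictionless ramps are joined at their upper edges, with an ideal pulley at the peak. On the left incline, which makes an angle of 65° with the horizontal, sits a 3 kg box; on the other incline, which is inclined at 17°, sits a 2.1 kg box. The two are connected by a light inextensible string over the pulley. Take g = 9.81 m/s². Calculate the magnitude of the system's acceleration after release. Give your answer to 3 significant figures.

Resolve each weight along its own incline: the 3 kg mass has component 3 × 9.81 × sin 65° = 26.673 N down its slope, and the 2.1 kg mass has 2.1 × 9.81 × sin 17° = 6.023 N down its slope.
The 3 kg side's 26.673 N exceeds the other side's 6.023 N, so that mass slides down and the 2.1 kg mass slides up. Taking that direction as positive, Newton's second law for the whole system gives 26.673 − 6.023 = (3 + 2.1) a, so a = 20.650 / 5.1 = 4.0490 m/s².

4.05 m/s²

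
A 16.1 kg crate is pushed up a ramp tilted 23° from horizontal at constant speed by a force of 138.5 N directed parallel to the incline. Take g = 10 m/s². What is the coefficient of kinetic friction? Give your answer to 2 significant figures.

At constant speed ΣF = 0 along the incline. The applied 138.5 N acts up the slope; the weight component mg sin 23° = 62.908 N and kinetic friction μN both act down the slope.
So 138.5 = 62.908 + μ × 148.201, giving μ = (138.5 − 62.908) / 148.201 = 0.5101.

0.51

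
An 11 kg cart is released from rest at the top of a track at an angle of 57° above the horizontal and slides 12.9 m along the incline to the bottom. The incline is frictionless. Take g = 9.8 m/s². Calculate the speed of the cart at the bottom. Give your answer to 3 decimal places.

The weight component along the incline is mg sin 57° = 90.409 N and the normal force is N = mg cos 57° = 58.712 N.
With no friction, a = g sin 57° = 8.2190 m/s².
Starting from rest over a distance of 12.9 m, v² = 2aL = 2 × 8.2190 × 12.9 = 212.0502, so v = 14.5619 m/s.

14.562 m/s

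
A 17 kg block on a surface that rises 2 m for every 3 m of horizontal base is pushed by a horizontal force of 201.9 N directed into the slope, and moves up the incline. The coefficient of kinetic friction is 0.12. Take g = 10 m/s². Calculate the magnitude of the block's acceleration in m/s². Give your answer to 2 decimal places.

The horizontal push has components F cos 33.69° = 201.9 × 0.8321 = 168.001 N up the incline and F sin 33.69° = 201.9 × 0.5547 = 111.994 N pressing into the surface.
The normal force is therefore N = mg cos 33.69° + F sin 33.69° = 141.457 + 111.994 = 253.451 N, and kinetic friction down the slope is μN = 0.12 × 253.451 = 30.414 N.
Along the incline: F cos 33.69° − mg sin 33.69° − μN = ma, so 168.001 − 94.299 − 30.414 = 17 a, giving a = 2.5464 m/s².

2.55 m/s²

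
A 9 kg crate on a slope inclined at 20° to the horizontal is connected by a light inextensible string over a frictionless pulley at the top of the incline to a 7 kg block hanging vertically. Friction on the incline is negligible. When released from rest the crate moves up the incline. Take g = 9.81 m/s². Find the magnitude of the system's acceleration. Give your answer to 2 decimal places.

2.40 m/s²

For the crate on the incline: the weight component along the slope is m₁g sin 20° = 9 × 9.81 × 0.3420 = 30.195 N and the normal force is N = m₁g cos 20° = 82.965 N.
Newton's second law for the crate (up-slope positive): T − 30.195 = 9 a. For the hanging block (downward positive): 7 × 9.81 − T = 7 a.
Adding the two equations eliminates T: 38.475 = 16 a, so a = 2.4047 m/s².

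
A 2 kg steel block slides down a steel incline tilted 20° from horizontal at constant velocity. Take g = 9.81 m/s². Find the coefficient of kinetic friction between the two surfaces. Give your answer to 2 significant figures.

0.36

At constant velocity the net force along the incline is zero: mg sin 20° = μ mg cos 20°.
So μ = tan 20° = 0.3420 / 0.9397 = 0.3639.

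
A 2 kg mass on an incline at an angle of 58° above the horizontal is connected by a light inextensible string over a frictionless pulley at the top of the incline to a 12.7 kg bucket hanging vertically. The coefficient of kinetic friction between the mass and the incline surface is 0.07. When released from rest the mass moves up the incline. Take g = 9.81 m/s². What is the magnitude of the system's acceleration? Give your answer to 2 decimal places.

7.29 m/s²

For the mass on the incline: the weight component along the slope is m₁g sin 58° = 2 × 9.81 × 0.8480 = 16.638 N and the normal force is N = m₁g cos 58° = 10.397 N.
Kinetic friction opposes the mass's motion up the incline: f = μN = 0.07 × 10.397 = 0.728 N acting down the slope.
Newton's second law for the mass (up-slope positive): T − 16.638 − 0.728 = 2 a. For the hanging bucket (downward positive): 12.7 × 9.81 − T = 12.7 a.
Adding the two equations eliminates T: 107.221 = 14.7 a, so a = 7.2939 m/s².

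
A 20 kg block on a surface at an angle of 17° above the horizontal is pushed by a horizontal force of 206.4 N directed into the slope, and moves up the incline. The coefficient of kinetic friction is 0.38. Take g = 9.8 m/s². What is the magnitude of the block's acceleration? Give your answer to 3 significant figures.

2.30 m/s²

The horizontal push has components F cos 17° = 206.4 × 0.9563 = 197.380 N up the incline and F sin 17° = 206.4 × 0.2924 = 60.351 N pressing into the surface.
The normal force is therefore N = mg cos 17° + F sin 17° = 187.435 + 60.351 = 247.786 N, and kinetic friction down the slope is μN = 0.38 × 247.786 = 94.159 N.
Along the incline: F cos 17° − mg sin 17° − μN = ma, so 197.380 − 57.310 − 94.159 = 20 a, giving a = 2.2955 m/s².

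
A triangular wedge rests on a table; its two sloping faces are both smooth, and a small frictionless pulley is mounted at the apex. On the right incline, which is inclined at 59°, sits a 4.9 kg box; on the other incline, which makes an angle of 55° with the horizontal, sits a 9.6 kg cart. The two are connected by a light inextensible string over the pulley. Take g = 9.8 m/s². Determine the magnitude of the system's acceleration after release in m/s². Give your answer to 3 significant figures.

Resolve each weight along its own incline: the 4.9 kg mass has component 4.9 × 9.8 × sin 59° = 41.161 N down its slope, and the 9.6 kg mass has 9.6 × 9.8 × sin 55° = 77.066 N down its slope.
The 9.6 kg side's 77.066 N exceeds the other side's 41.161 N, so that mass slides down and the 4.9 kg mass slides up. Taking that direction as positive, Newton's second law for the whole system gives 77.066 − 41.161 = (4.9 + 9.6) a, so a = 35.905 / 14.5 = 2.4762 m/s².

2.48 m/s²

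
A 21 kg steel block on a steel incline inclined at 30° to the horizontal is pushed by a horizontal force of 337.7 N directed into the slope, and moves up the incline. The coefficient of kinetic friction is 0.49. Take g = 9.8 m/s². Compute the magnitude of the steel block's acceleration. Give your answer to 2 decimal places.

0.93 m/s²

The horizontal push has components F cos 30° = 337.7 × 0.8660 = 292.448 N up the incline and F sin 30° = 337.7 × 0.5000 = 168.850 N pressing into the surface.
The normal force is therefore N = mg cos 30° + F sin 30° = 178.223 + 168.850 = 347.073 N, and kinetic friction down the slope is μN = 0.49 × 347.073 = 170.066 N.
Along the incline: F cos 30° − mg sin 30° − μN = ma, so 292.448 − 102.900 − 170.066 = 21 a, giving a = 0.9277 m/s².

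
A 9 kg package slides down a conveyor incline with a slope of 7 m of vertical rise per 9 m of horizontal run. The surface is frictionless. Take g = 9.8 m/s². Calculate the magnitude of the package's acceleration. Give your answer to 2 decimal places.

Resolving the weight along the incline: the component pulling the package down the slope is mg sin 37.87° = 9 × 9.8 × 0.6139 = 54.146 N, and the normal force is N = mg cos 37.87° = 9 × 9.8 × 0.7894 = 69.625 N.
With no friction the net force along the incline is 54.146 N, so a = g sin 37.87° = 54.146 / 9 = 6.0162 m/s².

6.02 m/s²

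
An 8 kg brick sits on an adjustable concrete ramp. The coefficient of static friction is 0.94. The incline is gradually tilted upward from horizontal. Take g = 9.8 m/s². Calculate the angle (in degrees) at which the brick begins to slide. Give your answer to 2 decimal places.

43.23°

At the threshold of sliding, static friction is at its maximum μ_s N and exactly balances the weight component along the incline: mg sin θ = μ_s mg cos θ.
Hence tan θ = μ_s = 0.94, so θ = arctan(0.94) = 43.2285°.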